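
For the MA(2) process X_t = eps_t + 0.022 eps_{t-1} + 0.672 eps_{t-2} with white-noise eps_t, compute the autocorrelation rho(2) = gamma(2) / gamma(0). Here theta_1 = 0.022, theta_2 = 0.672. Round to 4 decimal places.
\rho(2) = 0.4628

For an MA(q) process with theta_0 = 1, the autocovariance is
  gamma(k) = sigma^2 * sum_{i=0..q-k} theta_i * theta_{i+k},
and rho(k) = gamma(k) / gamma(0). Sigma^2 cancels.
  numerator   = (1)*(0.672) = 0.672.
  denominator = (1)^2 + (0.022)^2 + (0.672)^2 = 1.452068.
  rho(2) = 0.672 / 1.452068 = 0.4628.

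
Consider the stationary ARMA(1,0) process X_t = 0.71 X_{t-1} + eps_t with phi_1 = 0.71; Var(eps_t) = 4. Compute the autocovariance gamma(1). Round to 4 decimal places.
\gamma(1) = 5.7270

Multiply the model equation by X_{t-k} and take expectations. With theta_0 = psi_0 = 1 and psi_j the MA(infinity) weights, this gives
  gamma(k) - sum_i phi_i gamma(k-i) = c_k,
  c_k = sigma^2 * sum_{j=k..q} theta_j psi_{j-k}   (c_k = 0 for k > q),
using gamma(-m) = gamma(m).
Pure AR (q = 0): c_0 = sigma^2 = 4, c_k = 0 for k >= 1.
Equations for k = 0 and k = 1 (AR order 1):
  gamma(0) = phi_1 gamma(1) + c_0
  gamma(1) = phi_1 gamma(0) + c_1
Substituting the second into the first: gamma(0) (1 - phi_1^2) = c_0 + phi_1 c_1, so
  gamma(0) = c_0 / (1 - phi_1^2) = 4 / (1 - (0.71)^2) = 4 / 0.4959 = 8.066142.
  gamma(1) = phi_1 gamma(0) = (0.71)(8.066142) = 5.726961.
Therefore gamma(1) = 5.7270 (to 4 decimal places).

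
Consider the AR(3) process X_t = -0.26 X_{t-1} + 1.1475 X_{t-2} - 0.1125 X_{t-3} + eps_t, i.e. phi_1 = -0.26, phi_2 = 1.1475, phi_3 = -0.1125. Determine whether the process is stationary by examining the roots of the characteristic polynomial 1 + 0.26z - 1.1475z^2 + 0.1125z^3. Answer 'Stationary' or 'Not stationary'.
\text{Not stationary}

The AR(p) characteristic polynomial is P(z) = 1 + 0.26z - 1.1475z^2 + 0.1125z^3.
Stationarity requires all roots to lie outside the unit circle, i.e. |z| > 1 for every root.
Degree 3: look for a simple real root z0 first, then factor out (1 - z/z0) and solve the remaining quadratic.
Testing z0 = -0.8: P(-0.8) = 1 + (0.26)(-0.8) + (-1.1475)(-0.8)^2 + (0.1125)(-0.8)^3
  = 1 + (-0.208) + (-0.7344) + (-0.0576) = 0.  So z_0 = -0.8 is a root, |z_0| = 0.8.
Divide out the factor (1 + 1.25 z) = (1 - z/z0) (since 1/z0 = -1.25):
  P(z) = (1 + 1.25 z)(1 + (-0.99) z + (0.09) z^2)
  [check: z-coef -0.99 - (-1.25) = 0.26; z^2-coef 0.09 - (-1.25)(-0.99) = -1.1475; z^3-coef -(-1.25)(0.09) = 0.1125.]
Remaining roots from the quadratic factor 1 + (-0.99) z + (0.09) z^2:
  Set 1 + (-0.99) z + (0.09) z^2 = 0, i.e. a z^2 + b z + c = 0 with a = 0.09, b = -0.99, c = 1.
  Discriminant D = b^2 - 4ac = (-0.99)^2 - 4*(0.09)*1 = 0.9801 - (0.36) = 0.6201.
  D >= 0, so the roots are real: z = (-b +/- sqrt(D)) / (2a) = (0.99 +/- 0.787464) / (0.18).
    z_1 = (0.99 + 0.787464) / (0.18) = 9.8748,   |z_1| = 9.8748.
    z_2 = (0.99 - 0.787464) / (0.18) = 1.1252,   |z_2| = 1.1252.
Moduli of all roots: 0.8000, 9.8748, 1.1252.
All moduli strictly greater than 1? No.
Verdict: Not stationary.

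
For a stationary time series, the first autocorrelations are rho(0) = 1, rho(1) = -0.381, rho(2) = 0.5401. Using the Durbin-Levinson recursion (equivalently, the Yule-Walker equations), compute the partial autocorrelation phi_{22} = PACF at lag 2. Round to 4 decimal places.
\phi_{22} = 0.4620

The PACF at lag k is phi_{kk}, the last component of the solution
to the Yule-Walker system G_k phi = r_k where
  (G_k)_{ij} = rho(|i - j|), (r_k)_i = rho(i), i,j = 1..k.
Equivalently, Durbin-Levinson gives phi_{kk} iteratively:
  phi_{11} = rho(1)
  phi_{kk} = [rho(k) - sum_{j=1..k-1} phi_{k-1,j} rho(k-j)]
            / [1 - sum_{j=1..k-1} phi_{k-1,j} rho(j)],
  phi_{k,j} = phi_{k-1,j} - phi_{kk} phi_{k-1,k-j},  j = 1..k-1.
Step k = 1:
  phi_11 = rho(1) = -0.381.
Step k = 2:
  phi_22 = [rho(2) - phi_11 rho(1)] / [1 - phi_11 rho(1)] = [0.5401 - (-0.381)(-0.381)] / [1 - (-0.381)(-0.381)]
         = 0.394939 / 0.854839 = 0.462.
Therefore phi_{22} = 0.4620.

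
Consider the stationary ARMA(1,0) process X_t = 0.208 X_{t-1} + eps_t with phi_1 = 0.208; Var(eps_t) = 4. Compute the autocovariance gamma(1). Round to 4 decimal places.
\gamma(1) = 0.8696

Multiply the model equation by X_{t-k} and take expectations. With theta_0 = psi_0 = 1 and psi_j the MA(infinity) weights, this gives
  gamma(k) - sum_i phi_i gamma(k-i) = c_k,
  c_k = sigma^2 * sum_{j=k..q} theta_j psi_{j-k}   (c_k = 0 for k > q),
using gamma(-m) = gamma(m).
Pure AR (q = 0): c_0 = sigma^2 = 4, c_k = 0 for k >= 1.
Equations for k = 0 and k = 1 (AR order 1):
  gamma(0) = phi_1 gamma(1) + c_0
  gamma(1) = phi_1 gamma(0) + c_1
Substituting the second into the first: gamma(0) (1 - phi_1^2) = c_0 + phi_1 c_1, so
  gamma(0) = c_0 / (1 - phi_1^2) = 4 / (1 - (0.208)^2) = 4 / 0.956736 = 4.180882.
  gamma(1) = phi_1 gamma(0) = (0.208)(4.180882) = 0.869623.
Therefore gamma(1) = 0.8696 (to 4 decimal places).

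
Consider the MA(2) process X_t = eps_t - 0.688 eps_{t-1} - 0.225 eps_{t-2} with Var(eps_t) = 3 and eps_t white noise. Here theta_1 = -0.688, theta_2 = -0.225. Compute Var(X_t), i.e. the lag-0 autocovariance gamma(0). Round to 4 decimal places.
\gamma(0) = 4.5719

For an MA(q) process X_t = eps_t + sum_i theta_i eps_{t-i} with
Var(eps_t) = sigma^2, the variance is
  gamma(0) = sigma^2 * (1 + sum_i theta_i^2).
  sum_i theta_i^2 = (-0.688)^2 + (-0.225)^2 = 0.473344 + 0.050625 = 0.523969.
  gamma(0) = 3 * (1 + 0.523969) = 3 * 1.523969 = 4.571907, which rounds to 4.5719.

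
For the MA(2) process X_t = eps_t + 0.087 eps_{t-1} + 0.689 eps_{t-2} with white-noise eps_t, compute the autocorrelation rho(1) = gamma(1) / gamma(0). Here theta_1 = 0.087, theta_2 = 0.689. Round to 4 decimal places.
\rho(1) = 0.0991

For an MA(q) process with theta_0 = 1, the autocovariance is
  gamma(k) = sigma^2 * sum_{i=0..q-k} theta_i * theta_{i+k},
and rho(k) = gamma(k) / gamma(0). Sigma^2 cancels.
  numerator   = (1)*(0.087) + (0.087)*(0.689) = 0.146943.
  denominator = (1)^2 + (0.087)^2 + (0.689)^2 = 1.48229.
  rho(1) = 0.146943 / 1.48229 = 0.0991.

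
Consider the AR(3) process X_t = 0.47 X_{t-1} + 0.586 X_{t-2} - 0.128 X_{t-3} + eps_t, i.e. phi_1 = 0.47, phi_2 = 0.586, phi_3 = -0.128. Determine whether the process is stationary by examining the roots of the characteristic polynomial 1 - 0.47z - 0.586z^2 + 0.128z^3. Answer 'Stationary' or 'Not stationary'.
\text{Stationary}

The AR(p) characteristic polynomial is P(z) = 1 - 0.47z - 0.586z^2 + 0.128z^3.
Stationarity requires all roots to lie outside the unit circle, i.e. |z| > 1 for every root.
Degree 3: look for a simple real root z0 first, then factor out (1 - z/z0) and solve the remaining quadratic.
Testing z0 = 5: P(5) = 1 + (-0.47)(5) + (-0.586)(5)^2 + (0.128)(5)^3
  = 1 + (-2.35) + (-14.65) + (16) = 0.  So z_0 = 5 is a root, |z_0| = 5.
Divide out the factor (1 - 0.2 z) = (1 - z/z0) (since 1/z0 = 0.2):
  P(z) = (1 - 0.2 z)(1 + (-0.27) z + (-0.64) z^2)
  [check: z-coef -0.27 - (0.2) = -0.47; z^2-coef -0.64 - (0.2)(-0.27) = -0.586; z^3-coef -(0.2)(-0.64) = 0.128.]
Remaining roots from the quadratic factor 1 + (-0.27) z + (-0.64) z^2:
  Set 1 + (-0.27) z + (-0.64) z^2 = 0, i.e. a z^2 + b z + c = 0 with a = -0.64, b = -0.27, c = 1.
  Discriminant D = b^2 - 4ac = (-0.27)^2 - 4*(-0.64)*1 = 0.0729 - (-2.56) = 2.6329.
  D >= 0, so the roots are real: z = (-b +/- sqrt(D)) / (2a) = (0.27 +/- 1.622621) / (-1.28).
    z_1 = (0.27 + 1.622621) / (-1.28) = -1.4786,   |z_1| = 1.4786.
    z_2 = (0.27 - 1.622621) / (-1.28) = 1.0567,   |z_2| = 1.0567.
Moduli of all roots: 5.0000, 1.4786, 1.0567.
All moduli strictly greater than 1? Yes.
Verdict: Stationary.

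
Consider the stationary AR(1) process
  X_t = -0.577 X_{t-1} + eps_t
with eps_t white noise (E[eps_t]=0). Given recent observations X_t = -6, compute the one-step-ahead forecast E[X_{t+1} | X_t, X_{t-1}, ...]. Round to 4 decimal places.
E[X_{t+1} \mid \mathcal F_t] = 3.4620

For an AR(p) model X_t = c + sum_i phi_i X_{t-i} + eps_t, the
one-step-ahead conditional mean is
  E[X_{t+1} | X_t, ...] = c + sum_i phi_i X_{t+1-i}.
Substitute known values:
  E[X_{t+1} | ...] = (-0.577) * (-6)
                   = 3.4620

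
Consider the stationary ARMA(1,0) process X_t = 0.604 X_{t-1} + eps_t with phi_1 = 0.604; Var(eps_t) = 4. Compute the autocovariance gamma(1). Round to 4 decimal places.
\gamma(1) = 3.8036

Multiply the model equation by X_{t-k} and take expectations. With theta_0 = psi_0 = 1 and psi_j the MA(infinity) weights, this gives
  gamma(k) - sum_i phi_i gamma(k-i) = c_k,
  c_k = sigma^2 * sum_{j=k..q} theta_j psi_{j-k}   (c_k = 0 for k > q),
using gamma(-m) = gamma(m).
Pure AR (q = 0): c_0 = sigma^2 = 4, c_k = 0 for k >= 1.
Equations for k = 0 and k = 1 (AR order 1):
  gamma(0) = phi_1 gamma(1) + c_0
  gamma(1) = phi_1 gamma(0) + c_1
Substituting the second into the first: gamma(0) (1 - phi_1^2) = c_0 + phi_1 c_1, so
  gamma(0) = c_0 / (1 - phi_1^2) = 4 / (1 - (0.604)^2) = 4 / 0.635184 = 6.297388.
  gamma(1) = phi_1 gamma(0) = (0.604)(6.297388) = 3.803622.
Therefore gamma(1) = 3.8036 (to 4 decimal places).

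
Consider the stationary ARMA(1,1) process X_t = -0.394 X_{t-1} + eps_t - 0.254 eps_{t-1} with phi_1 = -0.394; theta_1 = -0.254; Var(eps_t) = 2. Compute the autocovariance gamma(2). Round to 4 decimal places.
\gamma(2) = 0.6649

Multiply the model equation by X_{t-k} and take expectations. With theta_0 = psi_0 = 1 and psi_j the MA(infinity) weights, this gives
  gamma(k) - sum_i phi_i gamma(k-i) = c_k,
  c_k = sigma^2 * sum_{j=k..q} theta_j psi_{j-k}   (c_k = 0 for k > q),
using gamma(-m) = gamma(m).
psi-weights needed (psi_j = theta_j + sum_i phi_i psi_{j-i}):
  psi_1 = theta_1 + phi_1 = -0.254 + (-0.394) = -0.648
Right-hand sides:
  c_0 = sigma^2 (1 + theta_1 psi_1) = 2 * (1 + (-0.254)(-0.648)) = 2 * 1.164592 = 2.329184
  c_1 = sigma^2 theta_1 = 2 * (-0.254) = -0.508
  c_2 = 0
Equations for k = 0 and k = 1 (AR order 1):
  gamma(0) = phi_1 gamma(1) + c_0
  gamma(1) = phi_1 gamma(0) + c_1
Substituting the second into the first: gamma(0) (1 - phi_1^2) = c_0 + phi_1 c_1, so
  gamma(0) = (c_0 + phi_1 c_1) / (1 - phi_1^2) = (2.329184 + (-0.394)(-0.508)) / (1 - (-0.394)^2) = 2.529336 / 0.844764 = 2.994133.
  gamma(1) = phi_1 gamma(0) + c_1 = (-0.394)(2.994133) + (-0.508) = -1.687689.
For k = 2 (> q): gamma(2) = phi_1 gamma(1) = (-0.394)(-1.687689) = 0.664949.
Therefore gamma(2) = 0.6649 (to 4 decimal places).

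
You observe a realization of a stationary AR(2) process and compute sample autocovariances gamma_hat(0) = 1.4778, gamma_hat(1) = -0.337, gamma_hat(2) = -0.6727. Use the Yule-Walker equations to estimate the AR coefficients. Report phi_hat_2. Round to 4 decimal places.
\hat\phi_{2} = -0.5350

The Yule-Walker equations for an AR(p) process read, in matrix form,
  Gamma_p phi = r_p,   with   (Gamma_p)_{ij} = gamma(|i - j|),
                       (r_p)_i = gamma(i),   i,j = 1..p.
Substitute the sample gammas (Toeplitz matrix and right-hand side of size 2):
  Gamma_p = [[1.4778, -0.337], [-0.337, 1.4778]]
  r_p     = [-0.337, -0.6727]
Written out:
  1.4778 phi_1 - 0.337 phi_2 = -0.337
  -0.337 phi_1 + 1.4778 phi_2 = -0.6727
Solve by Cramer's rule:
  det = gamma(0)^2 - gamma(1)^2 = (1.4778)^2 - (-0.337)^2 = 2.18389284 - 0.113569 = 2.07032384
  phi_hat_1 = [gamma(1) gamma(0) - gamma(1) gamma(2)] / det = [(-0.337)(1.4778) - (-0.337)(-0.6727)] / 2.07032384 = -0.7247185 / 2.07032384 = -0.3501
  phi_hat_2 = [gamma(0) gamma(2) - gamma(1)^2] / det = [(1.4778)(-0.6727) - (-0.337)^2] / 2.07032384 = -1.10768506 / 2.07032384 = -0.535
So phi_hat = [-0.3501, -0.5350].
Therefore phi_hat_2 = -0.5350.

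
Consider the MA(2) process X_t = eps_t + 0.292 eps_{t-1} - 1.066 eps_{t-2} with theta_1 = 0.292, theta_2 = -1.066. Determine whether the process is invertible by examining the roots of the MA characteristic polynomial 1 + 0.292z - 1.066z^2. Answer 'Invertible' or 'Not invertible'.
\text{Not invertible}

The MA(q) characteristic polynomial is P(z) = 1 + 0.292z - 1.066z^2.
Invertibility requires all roots to lie outside the unit circle, i.e. |z| > 1 for every root.
Set 1 + (0.292) z + (-1.066) z^2 = 0, i.e. a z^2 + b z + c = 0 with a = -1.066, b = 0.292, c = 1.
Discriminant D = b^2 - 4ac = (0.292)^2 - 4*(-1.066)*1 = 0.085264 - (-4.264) = 4.349264.
D >= 0, so the roots are real: z = (-b +/- sqrt(D)) / (2a) = (-0.292 +/- 2.085489) / (-2.132).
  z_1 = (-0.292 + 2.085489) / (-2.132) = -0.8412,   |z_1| = 0.8412.
  z_2 = (-0.292 - 2.085489) / (-2.132) = 1.1151,   |z_2| = 1.1151.
Moduli of all roots: 0.8412, 1.1151.
All moduli strictly greater than 1? No.
Verdict: Not invertible.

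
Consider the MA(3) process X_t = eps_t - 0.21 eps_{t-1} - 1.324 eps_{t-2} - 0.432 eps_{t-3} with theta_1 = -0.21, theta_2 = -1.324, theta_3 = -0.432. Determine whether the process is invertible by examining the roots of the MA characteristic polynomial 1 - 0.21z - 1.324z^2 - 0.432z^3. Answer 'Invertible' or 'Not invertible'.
\text{Not invertible}

The MA(q) characteristic polynomial is P(z) = 1 - 0.21z - 1.324z^2 - 0.432z^3.
Invertibility requires all roots to lie outside the unit circle, i.e. |z| > 1 for every root.
Degree 3: look for a simple real root z0 first, then factor out (1 - z/z0) and solve the remaining quadratic.
Testing z0 = -2.5: P(-2.5) = 1 + (-0.21)(-2.5) + (-1.324)(-2.5)^2 + (-0.432)(-2.5)^3
  = 1 + (0.525) + (-8.275) + (6.75) = 0.  So z_0 = -2.5 is a root, |z_0| = 2.5.
Divide out the factor (1 + 0.4 z) = (1 - z/z0) (since 1/z0 = -0.4):
  P(z) = (1 + 0.4 z)(1 + (-0.61) z + (-1.08) z^2)
  [check: z-coef -0.61 - (-0.4) = -0.21; z^2-coef -1.08 - (-0.4)(-0.61) = -1.324; z^3-coef -(-0.4)(-1.08) = -0.432.]
Remaining roots from the quadratic factor 1 + (-0.61) z + (-1.08) z^2:
  Set 1 + (-0.61) z + (-1.08) z^2 = 0, i.e. a z^2 + b z + c = 0 with a = -1.08, b = -0.61, c = 1.
  Discriminant D = b^2 - 4ac = (-0.61)^2 - 4*(-1.08)*1 = 0.3721 - (-4.32) = 4.6921.
  D >= 0, so the roots are real: z = (-b +/- sqrt(D)) / (2a) = (0.61 +/- 2.166126) / (-2.16).
    z_1 = (0.61 + 2.166126) / (-2.16) = -1.2852,   |z_1| = 1.2852.
    z_2 = (0.61 - 2.166126) / (-2.16) = 0.7204,   |z_2| = 0.7204.
Moduli of all roots: 2.5000, 1.2852, 0.7204.
All moduli strictly greater than 1? No.
Verdict: Not invertible.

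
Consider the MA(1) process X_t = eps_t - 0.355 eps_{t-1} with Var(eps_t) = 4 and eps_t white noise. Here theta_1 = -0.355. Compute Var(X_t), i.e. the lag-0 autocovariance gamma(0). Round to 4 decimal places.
\gamma(0) = 4.5041

For an MA(q) process X_t = eps_t + sum_i theta_i eps_{t-i} with
Var(eps_t) = sigma^2, the variance is
  gamma(0) = sigma^2 * (1 + sum_i theta_i^2).
  sum_i theta_i^2 = (-0.355)^2 = 0.126025.
  gamma(0) = 4 * (1 + 0.126025) = 4 * 1.126025 = 4.5041.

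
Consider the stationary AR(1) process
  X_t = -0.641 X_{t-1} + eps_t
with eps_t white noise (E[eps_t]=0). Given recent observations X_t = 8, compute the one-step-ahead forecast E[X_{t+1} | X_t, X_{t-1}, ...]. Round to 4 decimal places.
E[X_{t+1} \mid \mathcal F_t] = -5.1280

For an AR(p) model X_t = c + sum_i phi_i X_{t-i} + eps_t, the
one-step-ahead conditional mean is
  E[X_{t+1} | X_t, ...] = c + sum_i phi_i X_{t+1-i}.
Substitute known values:
  E[X_{t+1} | ...] = (-0.641) * (8)
                   = -5.1280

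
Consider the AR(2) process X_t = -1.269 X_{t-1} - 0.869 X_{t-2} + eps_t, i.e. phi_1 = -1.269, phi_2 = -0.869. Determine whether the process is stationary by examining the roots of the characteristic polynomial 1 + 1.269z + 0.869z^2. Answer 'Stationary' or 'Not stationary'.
\text{Stationary}

The AR(p) characteristic polynomial is P(z) = 1 + 1.269z + 0.869z^2.
Stationarity requires all roots to lie outside the unit circle, i.e. |z| > 1 for every root.
Set 1 + (1.269) z + (0.869) z^2 = 0, i.e. a z^2 + b z + c = 0 with a = 0.869, b = 1.269, c = 1.
Discriminant D = b^2 - 4ac = (1.269)^2 - 4*(0.869)*1 = 1.610361 - (3.476) = -1.865639.
D < 0, so the roots are the complex-conjugate pair z = (-b +/- i sqrt(-D)) / (2a) = -0.7301 +/- 0.7859i.
For a conjugate pair |z|^2 = z * conj(z) = (product of roots) = c/a = 1/(0.869) = 1.150748, so |z| = sqrt(1.150748) = 1.0727 for both roots.
Moduli of all roots: 1.0727, 1.0727.
All moduli strictly greater than 1? Yes.
Verdict: Stationary.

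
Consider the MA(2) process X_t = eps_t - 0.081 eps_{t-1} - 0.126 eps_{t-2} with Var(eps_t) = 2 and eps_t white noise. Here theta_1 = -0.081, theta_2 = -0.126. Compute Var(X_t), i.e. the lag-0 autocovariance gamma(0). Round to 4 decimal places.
\gamma(0) = 2.0449

For an MA(q) process X_t = eps_t + sum_i theta_i eps_{t-i} with
Var(eps_t) = sigma^2, the variance is
  gamma(0) = sigma^2 * (1 + sum_i theta_i^2).
  sum_i theta_i^2 = (-0.081)^2 + (-0.126)^2 = 0.006561 + 0.015876 = 0.022437.
  gamma(0) = 2 * (1 + 0.022437) = 2 * 1.022437 = 2.044874, which rounds to 2.0449.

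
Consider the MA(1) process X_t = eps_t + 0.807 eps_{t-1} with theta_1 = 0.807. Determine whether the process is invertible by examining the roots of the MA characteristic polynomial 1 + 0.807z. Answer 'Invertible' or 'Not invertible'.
\text{Invertible}

The MA(q) characteristic polynomial is P(z) = 1 + 0.807z.
Invertibility requires all roots to lie outside the unit circle, i.e. |z| > 1 for every root.
This is linear in z: 1 + (0.807) z = 0  =>  z = -1/(0.807) = -1.239157,  |z| = 1.239157.
Moduli of all roots: 1.2392.
All moduli strictly greater than 1? Yes.
Verdict: Invertible.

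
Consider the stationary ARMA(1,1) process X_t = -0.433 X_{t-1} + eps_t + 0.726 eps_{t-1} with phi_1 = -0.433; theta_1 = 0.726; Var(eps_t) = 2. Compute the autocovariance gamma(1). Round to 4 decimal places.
\gamma(1) = 0.4945

Multiply the model equation by X_{t-k} and take expectations. With theta_0 = psi_0 = 1 and psi_j the MA(infinity) weights, this gives
  gamma(k) - sum_i phi_i gamma(k-i) = c_k,
  c_k = sigma^2 * sum_{j=k..q} theta_j psi_{j-k}   (c_k = 0 for k > q),
using gamma(-m) = gamma(m).
psi-weights needed (psi_j = theta_j + sum_i phi_i psi_{j-i}):
  psi_1 = theta_1 + phi_1 = 0.726 + (-0.433) = 0.293
Right-hand sides:
  c_0 = sigma^2 (1 + theta_1 psi_1) = 2 * (1 + (0.726)(0.293)) = 2 * 1.212718 = 2.425436
  c_1 = sigma^2 theta_1 = 2 * (0.726) = 1.452
  c_2 = 0
Equations for k = 0 and k = 1 (AR order 1):
  gamma(0) = phi_1 gamma(1) + c_0
  gamma(1) = phi_1 gamma(0) + c_1
Substituting the second into the first: gamma(0) (1 - phi_1^2) = c_0 + phi_1 c_1, so
  gamma(0) = (c_0 + phi_1 c_1) / (1 - phi_1^2) = (2.425436 + (-0.433)(1.452)) / (1 - (-0.433)^2) = 1.79672 / 0.812511 = 2.211318.
  gamma(1) = phi_1 gamma(0) + c_1 = (-0.433)(2.211318) + (1.452) = 0.494499.
Therefore gamma(1) = 0.4945 (to 4 decimal places).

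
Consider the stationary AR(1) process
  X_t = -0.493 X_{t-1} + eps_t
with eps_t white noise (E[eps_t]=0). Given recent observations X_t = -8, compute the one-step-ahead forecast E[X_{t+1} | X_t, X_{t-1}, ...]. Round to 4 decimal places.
E[X_{t+1} \mid \mathcal F_t] = 3.9440

For an AR(p) model X_t = c + sum_i phi_i X_{t-i} + eps_t, the
one-step-ahead conditional mean is
  E[X_{t+1} | X_t, ...] = c + sum_i phi_i X_{t+1-i}.
Substitute known values:
  E[X_{t+1} | ...] = (-0.493) * (-8)
                   = 3.9440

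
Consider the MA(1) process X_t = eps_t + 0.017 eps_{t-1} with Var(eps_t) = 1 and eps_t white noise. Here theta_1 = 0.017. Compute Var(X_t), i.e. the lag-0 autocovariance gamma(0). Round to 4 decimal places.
\gamma(0) = 1.0003

For an MA(q) process X_t = eps_t + sum_i theta_i eps_{t-i} with
Var(eps_t) = sigma^2, the variance is
  gamma(0) = sigma^2 * (1 + sum_i theta_i^2).
  sum_i theta_i^2 = (0.017)^2 = 0.000289.
  gamma(0) = 1 * (1 + 0.000289) = 1 * 1.000289 = 1.000289, which rounds to 1.0003.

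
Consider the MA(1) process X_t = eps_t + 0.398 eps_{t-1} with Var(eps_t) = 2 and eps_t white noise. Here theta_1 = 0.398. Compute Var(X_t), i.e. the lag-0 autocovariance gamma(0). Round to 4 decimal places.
\gamma(0) = 2.3168

For an MA(q) process X_t = eps_t + sum_i theta_i eps_{t-i} with
Var(eps_t) = sigma^2, the variance is
  gamma(0) = sigma^2 * (1 + sum_i theta_i^2).
  sum_i theta_i^2 = (0.398)^2 = 0.158404.
  gamma(0) = 2 * (1 + 0.158404) = 2 * 1.158404 = 2.316808, which rounds to 2.3168.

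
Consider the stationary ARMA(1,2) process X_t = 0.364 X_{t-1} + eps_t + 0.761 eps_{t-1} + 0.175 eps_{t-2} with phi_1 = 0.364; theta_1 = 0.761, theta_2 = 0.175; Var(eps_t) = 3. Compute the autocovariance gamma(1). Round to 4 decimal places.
\gamma(1) = 5.7777

Multiply the model equation by X_{t-k} and take expectations. With theta_0 = psi_0 = 1 and psi_j the MA(infinity) weights, this gives
  gamma(k) - sum_i phi_i gamma(k-i) = c_k,
  c_k = sigma^2 * sum_{j=k..q} theta_j psi_{j-k}   (c_k = 0 for k > q),
using gamma(-m) = gamma(m).
psi-weights needed (psi_j = theta_j + sum_i phi_i psi_{j-i}):
  psi_1 = theta_1 + phi_1 = 0.761 + (0.364) = 1.125
  psi_2 = theta_2 + phi_1 psi_1 = 0.175 + (0.364)(1.125) = 0.5845
Right-hand sides:
  c_0 = sigma^2 (1 + theta_1 psi_1 + theta_2 psi_2) = 3 * (1 + (0.761)(1.125) + (0.175)(0.5845)) = 3 * 1.958413 = 5.875238
  c_1 = sigma^2 (theta_1 + theta_2 psi_1) = 3 * (0.761 + (0.175)(1.125)) = 2.873625
  c_2 = sigma^2 theta_2 = 3 * (0.175) = 0.525
Equations for k = 0 and k = 1 (AR order 1):
  gamma(0) = phi_1 gamma(1) + c_0
  gamma(1) = phi_1 gamma(0) + c_1
Substituting the second into the first: gamma(0) (1 - phi_1^2) = c_0 + phi_1 c_1, so
  gamma(0) = (c_0 + phi_1 c_1) / (1 - phi_1^2) = (5.875238 + (0.364)(2.873625)) / (1 - (0.364)^2) = 6.921237 / 0.867504 = 7.978334.
  gamma(1) = phi_1 gamma(0) + c_1 = (0.364)(7.978334) + (2.873625) = 5.777739.
Therefore gamma(1) = 5.7777 (to 4 decimal places).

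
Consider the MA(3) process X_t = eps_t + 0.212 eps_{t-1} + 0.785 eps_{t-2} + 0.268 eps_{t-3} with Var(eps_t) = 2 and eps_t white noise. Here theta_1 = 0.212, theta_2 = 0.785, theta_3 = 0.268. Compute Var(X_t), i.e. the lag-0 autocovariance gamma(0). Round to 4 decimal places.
\gamma(0) = 3.4660

For an MA(q) process X_t = eps_t + sum_i theta_i eps_{t-i} with
Var(eps_t) = sigma^2, the variance is
  gamma(0) = sigma^2 * (1 + sum_i theta_i^2).
  sum_i theta_i^2 = (0.212)^2 + (0.785)^2 + (0.268)^2 = 0.044944 + 0.616225 + 0.071824 = 0.732993.
  gamma(0) = 2 * (1 + 0.732993) = 2 * 1.732993 = 3.465986, which rounds to 3.4660.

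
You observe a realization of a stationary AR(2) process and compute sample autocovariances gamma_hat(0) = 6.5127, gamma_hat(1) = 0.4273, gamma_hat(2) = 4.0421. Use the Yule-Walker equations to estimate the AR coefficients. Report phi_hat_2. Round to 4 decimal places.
\hat\phi_{2} = 0.6190

The Yule-Walker equations for an AR(p) process read, in matrix form,
  Gamma_p phi = r_p,   with   (Gamma_p)_{ij} = gamma(|i - j|),
                       (r_p)_i = gamma(i),   i,j = 1..p.
Substitute the sample gammas (Toeplitz matrix and right-hand side of size 2):
  Gamma_p = [[6.5127, 0.4273], [0.4273, 6.5127]]
  r_p     = [0.4273, 4.0421]
Written out:
  6.5127 phi_1 + 0.4273 phi_2 = 0.4273
  0.4273 phi_1 + 6.5127 phi_2 = 4.0421
Solve by Cramer's rule:
  det = gamma(0)^2 - gamma(1)^2 = (6.5127)^2 - (0.4273)^2 = 42.41526129 - 0.18258529 = 42.232676
  phi_hat_1 = [gamma(1) gamma(0) - gamma(1) gamma(2)] / det = [(0.4273)(6.5127) - (0.4273)(4.0421)] / 42.232676 = 1.05568738 / 42.232676 = 0.025
  phi_hat_2 = [gamma(0) gamma(2) - gamma(1)^2] / det = [(6.5127)(4.0421) - (0.4273)^2] / 42.232676 = 26.14239938 / 42.232676 = 0.619
So phi_hat = [0.0250, 0.6190].
Therefore phi_hat_2 = 0.6190.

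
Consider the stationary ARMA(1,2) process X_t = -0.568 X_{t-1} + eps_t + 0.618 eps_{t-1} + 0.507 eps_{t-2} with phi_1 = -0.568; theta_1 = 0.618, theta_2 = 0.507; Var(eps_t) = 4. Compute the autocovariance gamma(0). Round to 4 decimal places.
\gamma(0) = 5.3626

Multiply the model equation by X_{t-k} and take expectations. With theta_0 = psi_0 = 1 and psi_j the MA(infinity) weights, this gives
  gamma(k) - sum_i phi_i gamma(k-i) = c_k,
  c_k = sigma^2 * sum_{j=k..q} theta_j psi_{j-k}   (c_k = 0 for k > q),
using gamma(-m) = gamma(m).
psi-weights needed (psi_j = theta_j + sum_i phi_i psi_{j-i}):
  psi_1 = theta_1 + phi_1 = 0.618 + (-0.568) = 0.05
  psi_2 = theta_2 + phi_1 psi_1 = 0.507 + (-0.568)(0.05) = 0.4786
Right-hand sides:
  c_0 = sigma^2 (1 + theta_1 psi_1 + theta_2 psi_2) = 4 * (1 + (0.618)(0.05) + (0.507)(0.4786)) = 4 * 1.27355 = 5.094201
  c_1 = sigma^2 (theta_1 + theta_2 psi_1) = 4 * (0.618 + (0.507)(0.05)) = 2.5734
  c_2 = sigma^2 theta_2 = 4 * (0.507) = 2.028
Equations for k = 0 and k = 1 (AR order 1):
  gamma(0) = phi_1 gamma(1) + c_0
  gamma(1) = phi_1 gamma(0) + c_1
Substituting the second into the first: gamma(0) (1 - phi_1^2) = c_0 + phi_1 c_1, so
  gamma(0) = (c_0 + phi_1 c_1) / (1 - phi_1^2) = (5.094201 + (-0.568)(2.5734)) / (1 - (-0.568)^2) = 3.63251 / 0.677376 = 5.362619.
Therefore gamma(0) = 5.3626 (to 4 decimal places).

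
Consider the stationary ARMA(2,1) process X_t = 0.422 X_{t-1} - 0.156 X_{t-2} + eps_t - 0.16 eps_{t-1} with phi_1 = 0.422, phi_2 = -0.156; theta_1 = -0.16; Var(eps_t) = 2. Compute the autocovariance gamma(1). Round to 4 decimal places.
\gamma(1) = 0.5078

Multiply the model equation by X_{t-k} and take expectations. With theta_0 = psi_0 = 1 and psi_j the MA(infinity) weights, this gives
  gamma(k) - sum_i phi_i gamma(k-i) = c_k,
  c_k = sigma^2 * sum_{j=k..q} theta_j psi_{j-k}   (c_k = 0 for k > q),
using gamma(-m) = gamma(m).
psi-weights needed (psi_j = theta_j + sum_i phi_i psi_{j-i}):
  psi_1 = theta_1 + phi_1 = -0.16 + (0.422) = 0.262
Right-hand sides:
  c_0 = sigma^2 (1 + theta_1 psi_1) = 2 * (1 + (-0.16)(0.262)) = 2 * 0.95808 = 1.91616
  c_1 = sigma^2 theta_1 = 2 * (-0.16) = -0.32
  c_2 = 0
Equations for k = 0, 1, 2 (AR order 2, c_2 = 0):
  (E0) gamma(0) = phi_1 gamma(1) + phi_2 gamma(2) + c_0
  (E1) gamma(1) = phi_1 gamma(0) + phi_2 gamma(1) + c_1
  (E2) gamma(2) = phi_1 gamma(1) + phi_2 gamma(0)
From (E1): gamma(1) = A gamma(0) + B with
  A = phi_1 / (1 - phi_2) = 0.422 / 1.156 = 0.365052,   B = c_1 / (1 - phi_2) = -0.32 / 1.156 = -0.276817.
Insert (E2) into (E0): gamma(0) (1 - phi_2^2) = phi_1 (1 + phi_2) gamma(1) + c_0.
  phi_1 (1 + phi_2) = (0.422)(0.844) = 0.356168,   1 - phi_2^2 = 0.975664.
Replace gamma(1) by A gamma(0) + B and collect gamma(0):
  gamma(0) [0.975664 - (0.356168)(0.365052)] = (0.356168)(-0.276817) + 1.91616
  gamma(0) * 0.845644 = 1.817567
  gamma(0) = 1.817567 / 0.845644 = 2.149328.
  gamma(1) = A gamma(0) + B = (0.365052)(2.149328) + (-0.276817) = 0.5078.
Therefore gamma(1) = 0.5078 (to 4 decimal places).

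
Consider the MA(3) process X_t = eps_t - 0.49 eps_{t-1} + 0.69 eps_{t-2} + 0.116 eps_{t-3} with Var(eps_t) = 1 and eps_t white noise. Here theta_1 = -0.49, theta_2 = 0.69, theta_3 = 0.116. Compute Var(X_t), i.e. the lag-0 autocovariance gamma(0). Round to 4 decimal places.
\gamma(0) = 1.7297

For an MA(q) process X_t = eps_t + sum_i theta_i eps_{t-i} with
Var(eps_t) = sigma^2, the variance is
  gamma(0) = sigma^2 * (1 + sum_i theta_i^2).
  sum_i theta_i^2 = (-0.49)^2 + (0.69)^2 + (0.116)^2 = 0.2401 + 0.4761 + 0.013456 = 0.729656.
  gamma(0) = 1 * (1 + 0.729656) = 1 * 1.729656 = 1.729656, which rounds to 1.7297.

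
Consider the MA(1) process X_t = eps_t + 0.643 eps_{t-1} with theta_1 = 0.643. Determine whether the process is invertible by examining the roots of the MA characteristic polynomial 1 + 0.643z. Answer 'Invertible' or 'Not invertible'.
\text{Invertible}

The MA(q) characteristic polynomial is P(z) = 1 + 0.643z.
Invertibility requires all roots to lie outside the unit circle, i.e. |z| > 1 for every root.
This is linear in z: 1 + (0.643) z = 0  =>  z = -1/(0.643) = -1.55521,  |z| = 1.55521.
Moduli of all roots: 1.5552.
All moduli strictly greater than 1? Yes.
Verdict: Invertible.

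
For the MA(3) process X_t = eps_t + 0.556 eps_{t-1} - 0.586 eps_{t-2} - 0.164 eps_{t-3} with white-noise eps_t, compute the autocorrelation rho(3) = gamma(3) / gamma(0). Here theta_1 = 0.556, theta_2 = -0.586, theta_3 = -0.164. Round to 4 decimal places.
\rho(3) = -0.0977

For an MA(q) process with theta_0 = 1, the autocovariance is
  gamma(k) = sigma^2 * sum_{i=0..q-k} theta_i * theta_{i+k},
and rho(k) = gamma(k) / gamma(0). Sigma^2 cancels.
  numerator   = (1)*(-0.164) = -0.164.
  denominator = (1)^2 + (0.556)^2 + (-0.586)^2 + (-0.164)^2 = 1.679428.
  rho(3) = -0.164 / 1.679428 = -0.0977.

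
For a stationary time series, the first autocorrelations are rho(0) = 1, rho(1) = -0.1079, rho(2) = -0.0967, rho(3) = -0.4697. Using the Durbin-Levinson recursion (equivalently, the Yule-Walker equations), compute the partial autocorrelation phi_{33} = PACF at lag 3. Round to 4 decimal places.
\phi_{33} = -0.5050

The PACF at lag k is phi_{kk}, the last component of the solution
to the Yule-Walker system G_k phi = r_k where
  (G_k)_{ij} = rho(|i - j|), (r_k)_i = rho(i), i,j = 1..k.
Equivalently, Durbin-Levinson gives phi_{kk} iteratively:
  phi_{11} = rho(1)
  phi_{kk} = [rho(k) - sum_{j=1..k-1} phi_{k-1,j} rho(k-j)]
            / [1 - sum_{j=1..k-1} phi_{k-1,j} rho(j)],
  phi_{k,j} = phi_{k-1,j} - phi_{kk} phi_{k-1,k-j},  j = 1..k-1.
Step k = 1:
  phi_11 = rho(1) = -0.1079.
Step k = 2:
  phi_22 = [rho(2) - phi_11 rho(1)] / [1 - phi_11 rho(1)] = [-0.0967 - (-0.1079)(-0.1079)] / [1 - (-0.1079)(-0.1079)]
         = -0.10834241 / 0.98835759 = -0.109619.
  Update: phi_21 = phi_11 - phi_22 phi_11 = -0.1079 - (-0.109619)(-0.1079) = -0.119728.
Step k = 3:
  phi_33 = [rho(3) - phi_21 rho(2) - phi_22 rho(1)] / [1 - phi_21 rho(1) - phi_22 rho(2)]
    numerator   = -0.4697 - (-0.119728)(-0.0967) - (-0.109619)(-0.1079) = -0.49310553
    denominator = 1 - (-0.119728)(-0.1079) - (-0.109619)(-0.0967) = 0.97648124
  phi_33 = -0.49310553 / 0.97648124 = -0.505.
Therefore phi_{33} = -0.5050.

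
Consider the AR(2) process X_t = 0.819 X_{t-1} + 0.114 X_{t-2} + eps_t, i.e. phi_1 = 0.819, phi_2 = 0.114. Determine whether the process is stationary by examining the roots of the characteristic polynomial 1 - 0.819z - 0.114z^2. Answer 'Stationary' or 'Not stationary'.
\text{Stationary}

The AR(p) characteristic polynomial is P(z) = 1 - 0.819z - 0.114z^2.
Stationarity requires all roots to lie outside the unit circle, i.e. |z| > 1 for every root.
Set 1 + (-0.819) z + (-0.114) z^2 = 0, i.e. a z^2 + b z + c = 0 with a = -0.114, b = -0.819, c = 1.
Discriminant D = b^2 - 4ac = (-0.819)^2 - 4*(-0.114)*1 = 0.670761 - (-0.456) = 1.126761.
D >= 0, so the roots are real: z = (-b +/- sqrt(D)) / (2a) = (0.819 +/- 1.06149) / (-0.228).
  z_1 = (0.819 + 1.06149) / (-0.228) = -8.2478,   |z_1| = 8.2478.
  z_2 = (0.819 - 1.06149) / (-0.228) = 1.0636,   |z_2| = 1.0636.
Moduli of all roots: 8.2478, 1.0636.
All moduli strictly greater than 1? Yes.
Verdict: Stationary.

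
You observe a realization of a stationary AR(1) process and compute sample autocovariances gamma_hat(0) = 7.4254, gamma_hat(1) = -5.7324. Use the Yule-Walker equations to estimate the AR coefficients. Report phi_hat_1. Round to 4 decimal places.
\hat\phi_{1} = -0.7720

The Yule-Walker equations for an AR(p) process read, in matrix form,
  Gamma_p phi = r_p,   with   (Gamma_p)_{ij} = gamma(|i - j|),
                       (r_p)_i = gamma(i),   i,j = 1..p.
Substitute the sample gammas (Toeplitz matrix and right-hand side of size 1):
  Gamma_p = [[7.4254]]
  r_p     = [-5.7324]
With p = 1 this is the single equation gamma(0) phi_1 = gamma(1):
  phi_hat_1 = gamma(1) / gamma(0) = -5.7324 / 7.4254 = -0.7720.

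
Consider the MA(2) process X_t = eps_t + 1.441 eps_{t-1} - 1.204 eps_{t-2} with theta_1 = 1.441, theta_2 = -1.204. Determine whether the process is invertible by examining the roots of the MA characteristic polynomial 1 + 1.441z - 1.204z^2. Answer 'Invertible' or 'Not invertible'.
\text{Not invertible}

The MA(q) characteristic polynomial is P(z) = 1 + 1.441z - 1.204z^2.
Invertibility requires all roots to lie outside the unit circle, i.e. |z| > 1 for every root.
Set 1 + (1.441) z + (-1.204) z^2 = 0, i.e. a z^2 + b z + c = 0 with a = -1.204, b = 1.441, c = 1.
Discriminant D = b^2 - 4ac = (1.441)^2 - 4*(-1.204)*1 = 2.076481 - (-4.816) = 6.892481.
D >= 0, so the roots are real: z = (-b +/- sqrt(D)) / (2a) = (-1.441 +/- 2.625354) / (-2.408).
  z_1 = (-1.441 + 2.625354) / (-2.408) = -0.4918,   |z_1| = 0.4918.
  z_2 = (-1.441 - 2.625354) / (-2.408) = 1.6887,   |z_2| = 1.6887.
Moduli of all roots: 0.4918, 1.6887.
All moduli strictly greater than 1? No.
Verdict: Not invertible.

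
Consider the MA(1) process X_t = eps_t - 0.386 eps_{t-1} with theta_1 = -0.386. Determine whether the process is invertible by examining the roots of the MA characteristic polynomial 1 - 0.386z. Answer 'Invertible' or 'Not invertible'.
\text{Invertible}

The MA(q) characteristic polynomial is P(z) = 1 - 0.386z.
Invertibility requires all roots to lie outside the unit circle, i.e. |z| > 1 for every root.
This is linear in z: 1 + (-0.386) z = 0  =>  z = -1/(-0.386) = 2.590674,  |z| = 2.590674.
Moduli of all roots: 2.5907.
All moduli strictly greater than 1? Yes.
Verdict: Invertible.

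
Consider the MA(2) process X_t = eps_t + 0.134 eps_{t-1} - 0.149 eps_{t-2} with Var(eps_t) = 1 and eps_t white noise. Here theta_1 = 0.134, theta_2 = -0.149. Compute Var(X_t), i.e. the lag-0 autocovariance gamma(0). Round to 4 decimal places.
\gamma(0) = 1.0402

For an MA(q) process X_t = eps_t + sum_i theta_i eps_{t-i} with
Var(eps_t) = sigma^2, the variance is
  gamma(0) = sigma^2 * (1 + sum_i theta_i^2).
  sum_i theta_i^2 = (0.134)^2 + (-0.149)^2 = 0.017956 + 0.022201 = 0.040157.
  gamma(0) = 1 * (1 + 0.040157) = 1 * 1.040157 = 1.040157, which rounds to 1.0402.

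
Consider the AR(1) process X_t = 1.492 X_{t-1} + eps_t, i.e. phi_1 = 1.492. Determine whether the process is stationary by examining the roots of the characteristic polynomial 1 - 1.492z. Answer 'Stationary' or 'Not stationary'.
\text{Not stationary}

The AR(p) characteristic polynomial is P(z) = 1 - 1.492z.
Stationarity requires all roots to lie outside the unit circle, i.e. |z| > 1 for every root.
This is linear in z: 1 + (-1.492) z = 0  =>  z = -1/(-1.492) = 0.670241,  |z| = 0.670241.
Moduli of all roots: 0.6702.
All moduli strictly greater than 1? No.
Verdict: Not stationary.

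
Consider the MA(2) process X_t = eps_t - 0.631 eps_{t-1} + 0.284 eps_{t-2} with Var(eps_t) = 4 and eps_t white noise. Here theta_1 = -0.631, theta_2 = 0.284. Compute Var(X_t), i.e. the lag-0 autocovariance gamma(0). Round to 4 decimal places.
\gamma(0) = 5.9153

For an MA(q) process X_t = eps_t + sum_i theta_i eps_{t-i} with
Var(eps_t) = sigma^2, the variance is
  gamma(0) = sigma^2 * (1 + sum_i theta_i^2).
  sum_i theta_i^2 = (-0.631)^2 + (0.284)^2 = 0.398161 + 0.080656 = 0.478817.
  gamma(0) = 4 * (1 + 0.478817) = 4 * 1.478817 = 5.915268, which rounds to 5.9153.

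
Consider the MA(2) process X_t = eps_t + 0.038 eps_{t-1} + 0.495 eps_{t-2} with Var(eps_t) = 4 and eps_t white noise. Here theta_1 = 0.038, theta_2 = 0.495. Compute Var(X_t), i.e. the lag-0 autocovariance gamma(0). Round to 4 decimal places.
\gamma(0) = 4.9859

For an MA(q) process X_t = eps_t + sum_i theta_i eps_{t-i} with
Var(eps_t) = sigma^2, the variance is
  gamma(0) = sigma^2 * (1 + sum_i theta_i^2).
  sum_i theta_i^2 = (0.038)^2 + (0.495)^2 = 0.001444 + 0.245025 = 0.246469.
  gamma(0) = 4 * (1 + 0.246469) = 4 * 1.246469 = 4.985876, which rounds to 4.9859.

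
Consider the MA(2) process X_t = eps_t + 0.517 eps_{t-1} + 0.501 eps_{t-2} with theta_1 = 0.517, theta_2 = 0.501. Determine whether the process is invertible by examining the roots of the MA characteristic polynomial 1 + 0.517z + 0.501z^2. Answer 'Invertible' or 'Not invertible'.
\text{Invertible}

The MA(q) characteristic polynomial is P(z) = 1 + 0.517z + 0.501z^2.
Invertibility requires all roots to lie outside the unit circle, i.e. |z| > 1 for every root.
Set 1 + (0.517) z + (0.501) z^2 = 0, i.e. a z^2 + b z + c = 0 with a = 0.501, b = 0.517, c = 1.
Discriminant D = b^2 - 4ac = (0.517)^2 - 4*(0.501)*1 = 0.267289 - (2.004) = -1.736711.
D < 0, so the roots are the complex-conjugate pair z = (-b +/- i sqrt(-D)) / (2a) = -0.516 +/- 1.3152i.
For a conjugate pair |z|^2 = z * conj(z) = (product of roots) = c/a = 1/(0.501) = 1.996008, so |z| = sqrt(1.996008) = 1.4128 for both roots.
Moduli of all roots: 1.4128, 1.4128.
All moduli strictly greater than 1? Yes.
Verdict: Invertible.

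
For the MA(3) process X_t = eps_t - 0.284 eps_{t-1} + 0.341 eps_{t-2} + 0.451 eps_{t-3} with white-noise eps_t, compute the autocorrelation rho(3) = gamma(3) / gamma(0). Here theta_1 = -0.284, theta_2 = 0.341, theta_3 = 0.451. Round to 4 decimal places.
\rho(3) = 0.3221

For an MA(q) process with theta_0 = 1, the autocovariance is
  gamma(k) = sigma^2 * sum_{i=0..q-k} theta_i * theta_{i+k},
and rho(k) = gamma(k) / gamma(0). Sigma^2 cancels.
  numerator   = (1)*(0.451) = 0.451.
  denominator = (1)^2 + (-0.284)^2 + (0.341)^2 + (0.451)^2 = 1.400338.
  rho(3) = 0.451 / 1.400338 = 0.3221.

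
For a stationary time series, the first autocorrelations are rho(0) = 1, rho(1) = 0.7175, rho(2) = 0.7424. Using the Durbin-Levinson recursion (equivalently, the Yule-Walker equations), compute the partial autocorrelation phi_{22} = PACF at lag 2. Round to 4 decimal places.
\phi_{22} = 0.4691

The PACF at lag k is phi_{kk}, the last component of the solution
to the Yule-Walker system G_k phi = r_k where
  (G_k)_{ij} = rho(|i - j|), (r_k)_i = rho(i), i,j = 1..k.
Equivalently, Durbin-Levinson gives phi_{kk} iteratively:
  phi_{11} = rho(1)
  phi_{kk} = [rho(k) - sum_{j=1..k-1} phi_{k-1,j} rho(k-j)]
            / [1 - sum_{j=1..k-1} phi_{k-1,j} rho(j)],
  phi_{k,j} = phi_{k-1,j} - phi_{kk} phi_{k-1,k-j},  j = 1..k-1.
Step k = 1:
  phi_11 = rho(1) = 0.7175.
Step k = 2:
  phi_22 = [rho(2) - phi_11 rho(1)] / [1 - phi_11 rho(1)] = [0.7424 - (0.7175)(0.7175)] / [1 - (0.7175)(0.7175)]
         = 0.22759375 / 0.48519375 = 0.4691.
Therefore phi_{22} = 0.4691.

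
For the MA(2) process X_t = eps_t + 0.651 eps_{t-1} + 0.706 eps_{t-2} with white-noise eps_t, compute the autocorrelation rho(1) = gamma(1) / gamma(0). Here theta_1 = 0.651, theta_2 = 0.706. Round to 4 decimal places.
\rho(1) = 0.5778

For an MA(q) process with theta_0 = 1, the autocovariance is
  gamma(k) = sigma^2 * sum_{i=0..q-k} theta_i * theta_{i+k},
and rho(k) = gamma(k) / gamma(0). Sigma^2 cancels.
  numerator   = (1)*(0.651) + (0.651)*(0.706) = 1.110606.
  denominator = (1)^2 + (0.651)^2 + (0.706)^2 = 1.922237.
  rho(1) = 1.110606 / 1.922237 = 0.5778.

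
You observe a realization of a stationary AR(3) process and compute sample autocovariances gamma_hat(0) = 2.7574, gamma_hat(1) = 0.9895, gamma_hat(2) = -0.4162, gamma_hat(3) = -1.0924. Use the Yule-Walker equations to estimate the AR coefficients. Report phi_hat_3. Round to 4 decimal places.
\hat\phi_{3} = -0.2680

The Yule-Walker equations for an AR(p) process read, in matrix form,
  Gamma_p phi = r_p,   with   (Gamma_p)_{ij} = gamma(|i - j|),
                       (r_p)_i = gamma(i),   i,j = 1..p.
Substitute the sample gammas (Toeplitz matrix and right-hand side of size 3):
  Gamma_p = [[2.7574, 0.9895, -0.4162], [0.9895, 2.7574, 0.9895], [-0.4162, 0.9895, 2.7574]]
  r_p     = [0.9895, -0.4162, -1.0924]
Written out (R1..R3):
  (R1) 2.7574 phi_1 + 0.9895 phi_2 - 0.4162 phi_3 = 0.9895
  (R2) 0.9895 phi_1 + 2.7574 phi_2 + 0.9895 phi_3 = -0.4162
  (R3) -0.4162 phi_1 + 0.9895 phi_2 + 2.7574 phi_3 = -1.0924
Gaussian elimination:
  R2 <- R2 - (0.9895/2.7574) R1 = R2 - (0.358853) R1:  2.402315 phi_2 + 1.138854 phi_3 = -0.771285
  R3 <- R3 - (-0.4162/2.7574) R1 = R3 - (-0.150939) R1:  1.138854 phi_2 + 2.694579 phi_3 = -0.943046
  R3 <- R3 - (1.138854/2.402315) R2 = R3 - (0.474065) R2:  2.154688 phi_3 = -0.577406
Back-substitution:
  phi_hat_3 = -0.577406 / 2.154688 = -0.267977
  phi_hat_2 = (-0.771285 - (1.138854)(-0.267977)) / 2.402315 = -0.19402
  phi_hat_1 = (0.9895 - (0.9895)(-0.19402) - (-0.4162)(-0.267977)) / 2.7574 = 0.388029
So phi_hat = [0.3880, -0.1940, -0.2680].
Therefore phi_hat_3 = -0.2680.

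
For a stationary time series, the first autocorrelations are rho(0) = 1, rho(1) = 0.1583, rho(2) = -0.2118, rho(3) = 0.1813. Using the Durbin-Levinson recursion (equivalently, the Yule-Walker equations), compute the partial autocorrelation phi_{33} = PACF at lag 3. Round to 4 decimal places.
\phi_{33} = 0.2850

The PACF at lag k is phi_{kk}, the last component of the solution
to the Yule-Walker system G_k phi = r_k where
  (G_k)_{ij} = rho(|i - j|), (r_k)_i = rho(i), i,j = 1..k.
Equivalently, Durbin-Levinson gives phi_{kk} iteratively:
  phi_{11} = rho(1)
  phi_{kk} = [rho(k) - sum_{j=1..k-1} phi_{k-1,j} rho(k-j)]
            / [1 - sum_{j=1..k-1} phi_{k-1,j} rho(j)],
  phi_{k,j} = phi_{k-1,j} - phi_{kk} phi_{k-1,k-j},  j = 1..k-1.
Step k = 1:
  phi_11 = rho(1) = 0.1583.
Step k = 2:
  phi_22 = [rho(2) - phi_11 rho(1)] / [1 - phi_11 rho(1)] = [-0.2118 - (0.1583)(0.1583)] / [1 - (0.1583)(0.1583)]
         = -0.23685889 / 0.97494111 = -0.242947.
  Update: phi_21 = phi_11 - phi_22 phi_11 = 0.1583 - (-0.242947)(0.1583) = 0.196758.
Step k = 3:
  phi_33 = [rho(3) - phi_21 rho(2) - phi_22 rho(1)] / [1 - phi_21 rho(1) - phi_22 rho(2)]
    numerator   = 0.1813 - (0.196758)(-0.2118) - (-0.242947)(0.1583) = 0.26143194
    denominator = 1 - (0.196758)(0.1583) - (-0.242947)(-0.2118) = 0.91739698
  phi_33 = 0.26143194 / 0.91739698 = 0.285.
Therefore phi_{33} = 0.2850.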